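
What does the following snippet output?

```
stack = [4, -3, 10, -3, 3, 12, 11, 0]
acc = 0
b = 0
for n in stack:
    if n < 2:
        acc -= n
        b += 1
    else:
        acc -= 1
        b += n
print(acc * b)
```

n=4: not <2, acc = 0-1 = -1; b=4
n=-3: <2, acc = (-1)-(-3) = 2; b=5
n=10: not <2, acc = 2-1 = 1; b=15
n=-3: <2, acc = 1-(-3) = 4; b=16
n=3: not <2, acc = 4-1 = 3; b=19
n=12: not <2, acc = 3-1 = 2; b=31
n=11: not <2, acc = 2-1 = 1; b=42
n=0: <2, acc = 1-0 = 1; b=43
acc*b = 1*43 = 43

43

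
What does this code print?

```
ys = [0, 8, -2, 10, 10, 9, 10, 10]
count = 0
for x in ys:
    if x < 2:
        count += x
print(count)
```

-2

x=0: <2, count = 0+0 = 0
x=8: not <2
x=-2: <2, count = 0+(-2) = -2
x=10: not <2
x=10: not <2
x=9: not <2
x=10: not <2
x=10: not <2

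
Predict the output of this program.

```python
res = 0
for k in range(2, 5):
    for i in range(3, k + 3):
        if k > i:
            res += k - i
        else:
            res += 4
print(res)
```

k=2,i=3: not 2>3, res = 0+4 = 4
k=2,i=4: not 2>4, res = 4+4 = 8
k=3,i=3: not 3>3, res = 8+4 = 12
k=3,i=4: not 3>4, res = 12+4 = 16
k=3,i=5: not 3>5, res = 16+4 = 20
k=4,i=3: 4>3, res = 20+1 = 21
k=4,i=4: not 4>4, res = 21+4 = 25
k=4,i=5: not 4>5, res = 25+4 = 29
k=4,i=6: not 4>6, res = 29+4 = 33

33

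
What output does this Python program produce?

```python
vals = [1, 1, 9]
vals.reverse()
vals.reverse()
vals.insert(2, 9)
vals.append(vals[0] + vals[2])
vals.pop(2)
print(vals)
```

[1, 1, 9, 10]

reverse → [9, 1, 1]
reverse → [1, 1, 9]
insert 9 at 2 → [1, 1, 9, 9]
append vals[0]+vals[2] = 1+9 = 10 → [1, 1, 9, 9, 10]
pop(2) removes 9 → [1, 1, 9, 10]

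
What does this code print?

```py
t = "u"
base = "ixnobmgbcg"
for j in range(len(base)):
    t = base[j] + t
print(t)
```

j=0: prepend 'i' → 'iu'
j=1: prepend 'x' → 'xiu'
j=2: prepend 'n' → 'nxiu'
j=3: prepend 'o' → 'onxiu'
j=4: prepend 'b' → 'bonxiu'
j=5: prepend 'm' → 'mbonxiu'
j=6: prepend 'g' → 'gmbonxiu'
j=7: prepend 'b' → 'bgmbonxiu'
j=8: prepend 'c' → 'cbgmbonxiu'
j=9: prepend 'g' → 'gcbgmbonxiu'

gcbgmbonxiu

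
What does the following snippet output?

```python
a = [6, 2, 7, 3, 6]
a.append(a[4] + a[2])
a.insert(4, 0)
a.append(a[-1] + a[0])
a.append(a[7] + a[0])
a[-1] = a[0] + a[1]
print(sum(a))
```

append a[4]+a[2] = 6+7 = 13 → [6, 2, 7, 3, 6, 13]
insert 0 at 4 → [6, 2, 7, 3, 0, 6, 13]
append a[-1]+a[0] = 13+6 = 19 → [6, 2, 7, 3, 0, 6, 13, 19]
append a[7]+a[0] = 19+6 = 25 → [6, 2, 7, 3, 0, 6, 13, 19, 25]
a[-1] = a[0]+a[1] = 6+2 = 8 → [6, 2, 7, 3, 0, 6, 13, 19, 8]
sum = 64

64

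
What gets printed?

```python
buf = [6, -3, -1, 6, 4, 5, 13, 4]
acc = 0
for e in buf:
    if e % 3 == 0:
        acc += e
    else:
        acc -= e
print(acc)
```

-16

e=6: %3==0, acc = 0+6 = 6
e=-3: %3==0, acc = 6+(-3) = 3
e=-1: not %3==0, acc = 3-(-1) = 4
e=6: %3==0, acc = 4+6 = 10
e=4: not %3==0, acc = 10-4 = 6
e=5: not %3==0, acc = 6-5 = 1
e=13: not %3==0, acc = 1-13 = -12
e=4: not %3==0, acc = (-12)-4 = -16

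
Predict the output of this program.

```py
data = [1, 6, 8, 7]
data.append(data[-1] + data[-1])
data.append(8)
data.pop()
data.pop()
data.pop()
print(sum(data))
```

append data[-1]+data[-1] = 7+7 = 14 → [1, 6, 8, 7, 14]
append 8 → [1, 6, 8, 7, 14, 8]
pop() removes 8 → [1, 6, 8, 7, 14]
pop() removes 14 → [1, 6, 8, 7]
pop() removes 7 → [1, 6, 8]
sum = 15

15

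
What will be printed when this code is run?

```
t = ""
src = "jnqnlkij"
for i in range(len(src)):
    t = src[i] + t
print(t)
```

jiklnqnj

i=0: prepend 'j' → 'j'
i=1: prepend 'n' → 'nj'
i=2: prepend 'q' → 'qnj'
i=3: prepend 'n' → 'nqnj'
i=4: prepend 'l' → 'lnqnj'
i=5: prepend 'k' → 'klnqnj'
i=6: prepend 'i' → 'iklnqnj'
i=7: prepend 'j' → 'jiklnqnj'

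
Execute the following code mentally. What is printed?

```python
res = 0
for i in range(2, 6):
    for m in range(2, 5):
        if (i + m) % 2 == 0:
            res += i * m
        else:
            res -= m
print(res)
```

i=2,m=2: even sum, res = 0+4 = 4
i=2,m=3: odd sum, res = 4-3 = 1
i=2,m=4: even sum, res = 1+8 = 9
i=3,m=2: odd sum, res = 9-2 = 7
i=3,m=3: even sum, res = 7+9 = 16
i=3,m=4: odd sum, res = 16-4 = 12
i=4,m=2: even sum, res = 12+8 = 20
i=4,m=3: odd sum, res = 20-3 = 17
i=4,m=4: even sum, res = 17+16 = 33
i=5,m=2: odd sum, res = 33-2 = 31
i=5,m=3: even sum, res = 31+15 = 46
i=5,m=4: odd sum, res = 46-4 = 42

42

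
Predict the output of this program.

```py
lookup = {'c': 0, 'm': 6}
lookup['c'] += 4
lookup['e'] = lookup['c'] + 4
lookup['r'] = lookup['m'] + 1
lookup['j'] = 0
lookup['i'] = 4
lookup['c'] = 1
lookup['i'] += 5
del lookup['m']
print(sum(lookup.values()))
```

25

lookup['c'] = 0+4 = 4 → {'c': 4, 'm': 6}
lookup['e'] = lookup['c']+4 = 8 → {'c': 4, 'm': 6, 'e': 8}
lookup['r'] = lookup['m']+1 = 7 → {'c': 4, 'm': 6, 'e': 8, 'r': 7}
lookup['j'] = 0 → {'c': 4, 'm': 6, 'e': 8, 'r': 7, 'j': 0}
lookup['i'] = 4 → {'c': 4, 'm': 6, 'e': 8, 'r': 7, 'j': 0, 'i': 4}
lookup['c'] = 1 → {'c': 1, 'm': 6, 'e': 8, 'r': 7, 'j': 0, 'i': 4}
lookup['i'] = 4+5 = 9 → {'c': 1, 'm': 6, 'e': 8, 'r': 7, 'j': 0, 'i': 9}
del 'm' → {'c': 1, 'e': 8, 'r': 7, 'j': 0, 'i': 9}
sum of values = 25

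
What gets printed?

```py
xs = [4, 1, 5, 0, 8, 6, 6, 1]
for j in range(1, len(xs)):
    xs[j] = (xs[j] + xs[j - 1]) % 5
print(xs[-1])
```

j=1: xs[1] = (1+4)%5 = 0 → [4, 0, 5, 0, 8, 6, 6, 1]
j=2: xs[2] = (5+0)%5 = 0 → [4, 0, 0, 0, 8, 6, 6, 1]
j=3: xs[3] = (0+0)%5 = 0 → [4, 0, 0, 0, 8, 6, 6, 1]
j=4: xs[4] = (8+0)%5 = 3 → [4, 0, 0, 0, 3, 6, 6, 1]
j=5: xs[5] = (6+3)%5 = 4 → [4, 0, 0, 0, 3, 4, 6, 1]
j=6: xs[6] = (6+4)%5 = 0 → [4, 0, 0, 0, 3, 4, 0, 1]
j=7: xs[7] = (1+0)%5 = 1 → [4, 0, 0, 0, 3, 4, 0, 1]

1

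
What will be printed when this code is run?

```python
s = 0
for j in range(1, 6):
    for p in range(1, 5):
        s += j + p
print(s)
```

110

j=1,p=1: s = 0+2 = 2
j=1,p=2: s = 2+3 = 5
j=1,p=3: s = 5+4 = 9
j=1,p=4: s = 9+5 = 14
j=2,p=1: s = 14+3 = 17
j=2,p=2: s = 17+4 = 21
j=2,p=3: s = 21+5 = 26
j=2,p=4: s = 26+6 = 32
j=3,p=1: s = 32+4 = 36
j=3,p=2: s = 36+5 = 41
j=3,p=3: s = 41+6 = 47
j=3,p=4: s = 47+7 = 54
j=4,p=1: s = 54+5 = 59
j=4,p=2: s = 59+6 = 65
j=4,p=3: s = 65+7 = 72
j=4,p=4: s = 72+8 = 80
j=5,p=1: s = 80+6 = 86
j=5,p=2: s = 86+7 = 93
j=5,p=3: s = 93+8 = 101
j=5,p=4: s = 101+9 = 110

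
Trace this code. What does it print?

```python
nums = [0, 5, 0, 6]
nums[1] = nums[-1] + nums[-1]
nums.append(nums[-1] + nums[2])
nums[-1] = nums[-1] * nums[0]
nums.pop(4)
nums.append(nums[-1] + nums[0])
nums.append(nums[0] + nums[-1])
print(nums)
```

[0, 12, 0, 6, 6, 6]

nums[1] = nums[-1]+nums[-1] = 6+6 = 12 → [0, 12, 0, 6]
append nums[-1]+nums[2] = 6+0 = 6 → [0, 12, 0, 6, 6]
nums[-1] = nums[-1]*nums[0] = 6*0 = 0 → [0, 12, 0, 6, 0]
pop(4) removes 0 → [0, 12, 0, 6]
append nums[-1]+nums[0] = 6+0 = 6 → [0, 12, 0, 6, 6]
append nums[0]+nums[-1] = 0+6 = 6 → [0, 12, 0, 6, 6, 6]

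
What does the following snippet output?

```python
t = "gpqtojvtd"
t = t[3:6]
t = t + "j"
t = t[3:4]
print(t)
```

slice [3:6] → 'toj'
+ 'j' → 'tojj'
slice [3:4] → 'j'

j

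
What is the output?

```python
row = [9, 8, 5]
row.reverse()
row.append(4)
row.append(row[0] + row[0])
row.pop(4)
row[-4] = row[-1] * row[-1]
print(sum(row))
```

reverse → [5, 8, 9]
append 4 → [5, 8, 9, 4]
append row[0]+row[0] = 5+5 = 10 → [5, 8, 9, 4, 10]
pop(4) removes 10 → [5, 8, 9, 4]
row[-4] = row[-1]*row[-1] = 4*4 = 16 → [16, 8, 9, 4]
sum = 37

37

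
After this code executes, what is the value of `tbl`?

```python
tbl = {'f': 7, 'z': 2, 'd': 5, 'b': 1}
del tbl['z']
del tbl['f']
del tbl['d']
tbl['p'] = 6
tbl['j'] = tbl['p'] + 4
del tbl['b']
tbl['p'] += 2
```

del 'z' → {'f': 7, 'd': 5, 'b': 1}
del 'f' → {'d': 5, 'b': 1}
del 'd' → {'b': 1}
tbl['p'] = 6 → {'b': 1, 'p': 6}
tbl['j'] = tbl['p']+4 = 10 → {'b': 1, 'p': 6, 'j': 10}
del 'b' → {'p': 6, 'j': 10}
tbl['p'] = 6+2 = 8 → {'p': 8, 'j': 10}

{'p': 8, 'j': 10}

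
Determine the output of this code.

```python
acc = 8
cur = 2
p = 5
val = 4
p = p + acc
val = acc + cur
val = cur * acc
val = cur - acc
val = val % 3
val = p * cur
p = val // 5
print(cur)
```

p = 5+8 = 13
val = 8+2 = 10
val = 2*8 = 16
val = 2-8 = -6
val = (-6)%3 = 0
val = 13*2 = 26
p = 26//5 = 5

2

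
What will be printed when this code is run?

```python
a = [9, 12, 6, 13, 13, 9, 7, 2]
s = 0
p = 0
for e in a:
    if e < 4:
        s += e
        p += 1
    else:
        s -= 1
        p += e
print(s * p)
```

e=9: not <4, s = 0-1 = -1; p=9
e=12: not <4, s = (-1)-1 = -2; p=21
e=6: not <4, s = (-2)-1 = -3; p=27
e=13: not <4, s = (-3)-1 = -4; p=40
e=13: not <4, s = (-4)-1 = -5; p=53
e=9: not <4, s = (-5)-1 = -6; p=62
e=7: not <4, s = (-6)-1 = -7; p=69
e=2: <4, s = (-7)+2 = -5; p=70
s*p = (-5)*70 = -350

-350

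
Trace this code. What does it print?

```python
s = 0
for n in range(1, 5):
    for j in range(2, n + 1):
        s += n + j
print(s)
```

n=2,j=2: s = 0+4 = 4
n=3,j=2: s = 4+5 = 9
n=3,j=3: s = 9+6 = 15
n=4,j=2: s = 15+6 = 21
n=4,j=3: s = 21+7 = 28
n=4,j=4: s = 28+8 = 36

36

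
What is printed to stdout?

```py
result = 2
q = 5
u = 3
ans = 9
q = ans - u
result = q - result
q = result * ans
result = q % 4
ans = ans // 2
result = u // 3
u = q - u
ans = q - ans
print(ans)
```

q = 9-3 = 6
result = 6-2 = 4
q = 4*9 = 36
result = 36%4 = 0
ans = 9//2 = 4
result = 3//3 = 1
u = 36-3 = 33
ans = 36-4 = 32

32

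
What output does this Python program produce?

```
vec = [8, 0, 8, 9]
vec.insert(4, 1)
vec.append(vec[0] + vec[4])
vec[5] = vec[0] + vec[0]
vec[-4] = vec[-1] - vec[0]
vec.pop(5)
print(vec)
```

insert 1 at 4 → [8, 0, 8, 9, 1]
append vec[0]+vec[4] = 8+1 = 9 → [8, 0, 8, 9, 1, 9]
vec[5] = vec[0]+vec[0] = 8+8 = 16 → [8, 0, 8, 9, 1, 16]
vec[-4] = vec[-1]-vec[0] = 16-8 = 8 → [8, 0, 8, 9, 1, 16]
pop(5) removes 16 → [8, 0, 8, 9, 1]

[8, 0, 8, 9, 1]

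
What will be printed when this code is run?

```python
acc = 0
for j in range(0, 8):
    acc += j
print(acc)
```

28

j=0: acc = 0+0 = 0
j=1: acc = 0+1 = 1
j=2: acc = 1+2 = 3
j=3: acc = 3+3 = 6
j=4: acc = 6+4 = 10
j=5: acc = 10+5 = 15
j=6: acc = 15+6 = 21
j=7: acc = 21+7 = 28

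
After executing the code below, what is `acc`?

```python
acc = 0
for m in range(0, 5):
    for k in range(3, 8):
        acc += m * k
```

m=0,k=3: acc = 0+0 = 0
m=0,k=4: acc = 0+0 = 0
m=0,k=5: acc = 0+0 = 0
m=0,k=6: acc = 0+0 = 0
m=0,k=7: acc = 0+0 = 0
m=1,k=3: acc = 0+3 = 3
m=1,k=4: acc = 3+4 = 7
m=1,k=5: acc = 7+5 = 12
m=1,k=6: acc = 12+6 = 18
m=1,k=7: acc = 18+7 = 25
m=2,k=3: acc = 25+6 = 31
m=2,k=4: acc = 31+8 = 39
m=2,k=5: acc = 39+10 = 49
m=2,k=6: acc = 49+12 = 61
m=2,k=7: acc = 61+14 = 75
m=3,k=3: acc = 75+9 = 84
m=3,k=4: acc = 84+12 = 96
m=3,k=5: acc = 96+15 = 111
m=3,k=6: acc = 111+18 = 129
m=3,k=7: acc = 129+21 = 150
m=4,k=3: acc = 150+12 = 162
m=4,k=4: acc = 162+16 = 178
m=4,k=5: acc = 178+20 = 198
m=4,k=6: acc = 198+24 = 222
m=4,k=7: acc = 222+28 = 250

250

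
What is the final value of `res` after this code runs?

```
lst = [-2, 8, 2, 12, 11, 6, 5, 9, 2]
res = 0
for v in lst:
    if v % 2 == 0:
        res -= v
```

-28

v=-2: even, res = 0-(-2) = 2
v=8: even, res = 2-8 = -6
v=2: even, res = (-6)-2 = -8
v=12: even, res = (-8)-12 = -20
v=11: not even
v=6: even, res = (-20)-6 = -26
v=5: not even
v=9: not even
v=2: even, res = (-26)-2 = -28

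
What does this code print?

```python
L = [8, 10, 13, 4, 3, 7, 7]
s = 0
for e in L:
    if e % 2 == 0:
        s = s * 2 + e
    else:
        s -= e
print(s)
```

e=8: even, s = 0*2+8 = 8
e=10: even, s = 8*2+10 = 26
e=13: not even, s = 26-13 = 13
e=4: even, s = 13*2+4 = 30
e=3: not even, s = 30-3 = 27
e=7: not even, s = 27-7 = 20
e=7: not even, s = 20-7 = 13

13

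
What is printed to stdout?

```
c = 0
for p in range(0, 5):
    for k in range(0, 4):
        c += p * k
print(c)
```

60

p=0,k=0: c = 0+0 = 0
p=0,k=1: c = 0+0 = 0
p=0,k=2: c = 0+0 = 0
p=0,k=3: c = 0+0 = 0
p=1,k=0: c = 0+0 = 0
p=1,k=1: c = 0+1 = 1
p=1,k=2: c = 1+2 = 3
p=1,k=3: c = 3+3 = 6
p=2,k=0: c = 6+0 = 6
p=2,k=1: c = 6+2 = 8
p=2,k=2: c = 8+4 = 12
p=2,k=3: c = 12+6 = 18
p=3,k=0: c = 18+0 = 18
p=3,k=1: c = 18+3 = 21
p=3,k=2: c = 21+6 = 27
p=3,k=3: c = 27+9 = 36
p=4,k=0: c = 36+0 = 36
p=4,k=1: c = 36+4 = 40
p=4,k=2: c = 40+8 = 48
p=4,k=3: c = 48+12 = 60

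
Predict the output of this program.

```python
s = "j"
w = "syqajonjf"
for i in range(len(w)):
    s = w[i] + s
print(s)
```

fjnojaqysj

i=0: prepend 's' → 'sj'
i=1: prepend 'y' → 'ysj'
i=2: prepend 'q' → 'qysj'
i=3: prepend 'a' → 'aqysj'
i=4: prepend 'j' → 'jaqysj'
i=5: prepend 'o' → 'ojaqysj'
i=6: prepend 'n' → 'nojaqysj'
i=7: prepend 'j' → 'jnojaqysj'
i=8: prepend 'f' → 'fjnojaqysj'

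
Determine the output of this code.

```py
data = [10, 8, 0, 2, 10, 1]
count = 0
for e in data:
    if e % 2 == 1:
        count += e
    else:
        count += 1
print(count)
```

6

e=10: not odd, count = 0+1 = 1
e=8: not odd, count = 1+1 = 2
e=0: not odd, count = 2+1 = 3
e=2: not odd, count = 3+1 = 4
e=10: not odd, count = 4+1 = 5
e=1: odd, count = 5+1 = 6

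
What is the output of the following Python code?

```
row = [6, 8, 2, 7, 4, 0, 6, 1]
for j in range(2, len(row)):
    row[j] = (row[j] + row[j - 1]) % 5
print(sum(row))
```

j=2: row[2] = (2+8)%5 = 0 → [6, 8, 0, 7, 4, 0, 6, 1]
j=3: row[3] = (7+0)%5 = 2 → [6, 8, 0, 2, 4, 0, 6, 1]
j=4: row[4] = (4+2)%5 = 1 → [6, 8, 0, 2, 1, 0, 6, 1]
j=5: row[5] = (0+1)%5 = 1 → [6, 8, 0, 2, 1, 1, 6, 1]
j=6: row[6] = (6+1)%5 = 2 → [6, 8, 0, 2, 1, 1, 2, 1]
j=7: row[7] = (1+2)%5 = 3 → [6, 8, 0, 2, 1, 1, 2, 3]
sum = 23

23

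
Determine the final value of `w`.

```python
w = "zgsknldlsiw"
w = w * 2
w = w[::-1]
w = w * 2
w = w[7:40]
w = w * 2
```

'ksgzwisldlnksgzwisldlnksgzwisldlnksgzwisldlnksgzwisldlnksgzwisldln'

repeat ×2 → 'zgsknldlsiwzgsknldlsiw'
reverse → 'wisldlnksgzwisldlnksgz'
repeat ×2 → 'wisldlnksgzwisldlnksgzwisldlnksgzwisldlnksgz'
slice [7:40] → 'ksgzwisldlnksgzwisldlnksgzwisldln'
repeat ×2 → 'ksgzwisldlnksgzwisldlnksgzwisldlnksgzwisldlnksgzwisldlnksgzwisldln'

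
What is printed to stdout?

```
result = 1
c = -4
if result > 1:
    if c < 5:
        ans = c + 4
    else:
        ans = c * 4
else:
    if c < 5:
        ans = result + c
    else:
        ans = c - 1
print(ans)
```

result=1, c=-4
result > 1 is False; c < 5 is True
→ ans = result + c = -3

-3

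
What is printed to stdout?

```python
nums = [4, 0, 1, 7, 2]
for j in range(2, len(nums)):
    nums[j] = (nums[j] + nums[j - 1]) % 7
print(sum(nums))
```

9

j=2: nums[2] = (1+0)%7 = 1 → [4, 0, 1, 7, 2]
j=3: nums[3] = (7+1)%7 = 1 → [4, 0, 1, 1, 2]
j=4: nums[4] = (2+1)%7 = 3 → [4, 0, 1, 1, 3]
sum = 9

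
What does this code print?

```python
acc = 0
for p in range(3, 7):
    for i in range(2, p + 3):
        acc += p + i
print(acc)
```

200

p=3,i=2: acc = 0+5 = 5
p=3,i=3: acc = 5+6 = 11
p=3,i=4: acc = 11+7 = 18
p=3,i=5: acc = 18+8 = 26
p=4,i=2: acc = 26+6 = 32
p=4,i=3: acc = 32+7 = 39
p=4,i=4: acc = 39+8 = 47
p=4,i=5: acc = 47+9 = 56
p=4,i=6: acc = 56+10 = 66
p=5,i=2: acc = 66+7 = 73
p=5,i=3: acc = 73+8 = 81
p=5,i=4: acc = 81+9 = 90
p=5,i=5: acc = 90+10 = 100
p=5,i=6: acc = 100+11 = 111
p=5,i=7: acc = 111+12 = 123
p=6,i=2: acc = 123+8 = 131
p=6,i=3: acc = 131+9 = 140
p=6,i=4: acc = 140+10 = 150
p=6,i=5: acc = 150+11 = 161
p=6,i=6: acc = 161+12 = 173
p=6,i=7: acc = 173+13 = 186
p=6,i=8: acc = 186+14 = 200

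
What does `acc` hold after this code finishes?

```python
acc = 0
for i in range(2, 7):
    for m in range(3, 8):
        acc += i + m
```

i=2,m=3: acc = 0+5 = 5
i=2,m=4: acc = 5+6 = 11
i=2,m=5: acc = 11+7 = 18
i=2,m=6: acc = 18+8 = 26
i=2,m=7: acc = 26+9 = 35
i=3,m=3: acc = 35+6 = 41
i=3,m=4: acc = 41+7 = 48
i=3,m=5: acc = 48+8 = 56
i=3,m=6: acc = 56+9 = 65
i=3,m=7: acc = 65+10 = 75
i=4,m=3: acc = 75+7 = 82
i=4,m=4: acc = 82+8 = 90
i=4,m=5: acc = 90+9 = 99
i=4,m=6: acc = 99+10 = 109
i=4,m=7: acc = 109+11 = 120
i=5,m=3: acc = 120+8 = 128
i=5,m=4: acc = 128+9 = 137
i=5,m=5: acc = 137+10 = 147
i=5,m=6: acc = 147+11 = 158
i=5,m=7: acc = 158+12 = 170
i=6,m=3: acc = 170+9 = 179
i=6,m=4: acc = 179+10 = 189
i=6,m=5: acc = 189+11 = 200
i=6,m=6: acc = 200+12 = 212
i=6,m=7: acc = 212+13 = 225

225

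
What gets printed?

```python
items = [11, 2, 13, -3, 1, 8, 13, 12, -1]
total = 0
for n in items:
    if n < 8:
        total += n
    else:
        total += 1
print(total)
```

4

n=11: not <8, total = 0+1 = 1
n=2: <8, total = 1+2 = 3
n=13: not <8, total = 3+1 = 4
n=-3: <8, total = 4+(-3) = 1
n=1: <8, total = 1+1 = 2
n=8: not <8, total = 2+1 = 3
n=13: not <8, total = 3+1 = 4
n=12: not <8, total = 4+1 = 5
n=-1: <8, total = 5+(-1) = 4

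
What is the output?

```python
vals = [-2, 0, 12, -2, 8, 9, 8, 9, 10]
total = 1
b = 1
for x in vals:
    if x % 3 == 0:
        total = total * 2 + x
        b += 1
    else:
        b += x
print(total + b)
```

x=-2: not %3==0; b=-1
x=0: %3==0, total = 1*2+0 = 2; b=0
x=12: %3==0, total = 2*2+12 = 16; b=1
x=-2: not %3==0; b=-1
x=8: not %3==0; b=7
x=9: %3==0, total = 16*2+9 = 41; b=8
x=8: not %3==0; b=16
x=9: %3==0, total = 41*2+9 = 91; b=17
x=10: not %3==0; b=27
total+b = 91+27 = 118

118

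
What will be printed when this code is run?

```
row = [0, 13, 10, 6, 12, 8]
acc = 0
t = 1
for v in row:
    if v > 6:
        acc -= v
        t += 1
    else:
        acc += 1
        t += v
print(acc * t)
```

v=0: not >6, acc = 0+1 = 1; t=1
v=13: >6, acc = 1-13 = -12; t=2
v=10: >6, acc = (-12)-10 = -22; t=3
v=6: not >6, acc = (-22)+1 = -21; t=9
v=12: >6, acc = (-21)-12 = -33; t=10
v=8: >6, acc = (-33)-8 = -41; t=11
acc*t = (-41)*11 = -451

-451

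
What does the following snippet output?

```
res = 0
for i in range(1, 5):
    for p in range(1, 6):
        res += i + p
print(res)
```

110

i=1,p=1: res = 0+2 = 2
i=1,p=2: res = 2+3 = 5
i=1,p=3: res = 5+4 = 9
i=1,p=4: res = 9+5 = 14
i=1,p=5: res = 14+6 = 20
i=2,p=1: res = 20+3 = 23
i=2,p=2: res = 23+4 = 27
i=2,p=3: res = 27+5 = 32
i=2,p=4: res = 32+6 = 38
i=2,p=5: res = 38+7 = 45
i=3,p=1: res = 45+4 = 49
i=3,p=2: res = 49+5 = 54
i=3,p=3: res = 54+6 = 60
i=3,p=4: res = 60+7 = 67
i=3,p=5: res = 67+8 = 75
i=4,p=1: res = 75+5 = 80
i=4,p=2: res = 80+6 = 86
i=4,p=3: res = 86+7 = 93
i=4,p=4: res = 93+8 = 101
i=4,p=5: res = 101+9 = 110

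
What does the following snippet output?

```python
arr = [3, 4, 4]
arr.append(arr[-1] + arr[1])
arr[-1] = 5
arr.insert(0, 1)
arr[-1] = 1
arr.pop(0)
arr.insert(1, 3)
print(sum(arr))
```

append arr[-1]+arr[1] = 4+4 = 8 → [3, 4, 4, 8]
arr[-1] = 5 → [3, 4, 4, 5]
insert 1 at 0 → [1, 3, 4, 4, 5]
arr[-1] = 1 → [1, 3, 4, 4, 1]
pop(0) removes 1 → [3, 4, 4, 1]
insert 3 at 1 → [3, 3, 4, 4, 1]
sum = 15

15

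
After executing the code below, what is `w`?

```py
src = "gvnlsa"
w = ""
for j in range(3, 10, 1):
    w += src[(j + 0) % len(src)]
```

j=3: add src[3]='l' → 'l'
j=4: add src[4]='s' → 'ls'
j=5: add src[5]='a' → 'lsa'
j=6: add src[0]='g' → 'lsag'
j=7: add src[1]='v' → 'lsagv'
j=8: add src[2]='n' → 'lsagvn'
j=9: add src[3]='l' → 'lsagvnl'

'lsagvnl'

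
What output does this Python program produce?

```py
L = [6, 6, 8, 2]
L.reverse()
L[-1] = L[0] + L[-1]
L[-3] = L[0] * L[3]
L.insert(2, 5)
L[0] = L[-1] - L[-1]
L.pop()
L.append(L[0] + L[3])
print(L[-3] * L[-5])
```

0

reverse → [2, 8, 6, 6]
L[-1] = L[0]+L[-1] = 2+6 = 8 → [2, 8, 6, 8]
L[-3] = L[0]*L[3] = 2*8 = 16 → [2, 16, 6, 8]
insert 5 at 2 → [2, 16, 5, 6, 8]
L[0] = L[-1]-L[-1] = 8-8 = 0 → [0, 16, 5, 6, 8]
pop() removes 8 → [0, 16, 5, 6]
append L[0]+L[3] = 0+6 = 6 → [0, 16, 5, 6, 6]
L[-3]*L[-5] = 5*0 = 0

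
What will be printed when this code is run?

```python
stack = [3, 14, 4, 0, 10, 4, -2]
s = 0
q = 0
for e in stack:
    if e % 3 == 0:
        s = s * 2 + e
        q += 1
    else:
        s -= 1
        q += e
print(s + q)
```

31

e=3: %3==0, s = 0*2+3 = 3; q=1
e=14: not %3==0, s = 3-1 = 2; q=15
e=4: not %3==0, s = 2-1 = 1; q=19
e=0: %3==0, s = 1*2+0 = 2; q=20
e=10: not %3==0, s = 2-1 = 1; q=30
e=4: not %3==0, s = 1-1 = 0; q=34
e=-2: not %3==0, s = 0-1 = -1; q=32
s+q = (-1)+32 = 31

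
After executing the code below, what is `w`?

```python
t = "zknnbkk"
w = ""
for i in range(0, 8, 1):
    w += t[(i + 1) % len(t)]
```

'knnbkkzk'

i=0: add t[1]='k' → 'k'
i=1: add t[2]='n' → 'kn'
i=2: add t[3]='n' → 'knn'
i=3: add t[4]='b' → 'knnb'
i=4: add t[5]='k' → 'knnbk'
i=5: add t[6]='k' → 'knnbkk'
i=6: add t[0]='z' → 'knnbkkz'
i=7: add t[1]='k' → 'knnbkkzk'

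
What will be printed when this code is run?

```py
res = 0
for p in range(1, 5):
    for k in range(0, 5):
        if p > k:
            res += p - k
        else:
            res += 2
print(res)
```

p=1,k=0: 1>0, res = 0+1 = 1
p=1,k=1: not 1>1, res = 1+2 = 3
p=1,k=2: not 1>2, res = 3+2 = 5
p=1,k=3: not 1>3, res = 5+2 = 7
p=1,k=4: not 1>4, res = 7+2 = 9
p=2,k=0: 2>0, res = 9+2 = 11
p=2,k=1: 2>1, res = 11+1 = 12
p=2,k=2: not 2>2, res = 12+2 = 14
p=2,k=3: not 2>3, res = 14+2 = 16
p=2,k=4: not 2>4, res = 16+2 = 18
p=3,k=0: 3>0, res = 18+3 = 21
p=3,k=1: 3>1, res = 21+2 = 23
p=3,k=2: 3>2, res = 23+1 = 24
p=3,k=3: not 3>3, res = 24+2 = 26
p=3,k=4: not 3>4, res = 26+2 = 28
p=4,k=0: 4>0, res = 28+4 = 32
p=4,k=1: 4>1, res = 32+3 = 35
p=4,k=2: 4>2, res = 35+2 = 37
p=4,k=3: 4>3, res = 37+1 = 38
p=4,k=4: not 4>4, res = 38+2 = 40

40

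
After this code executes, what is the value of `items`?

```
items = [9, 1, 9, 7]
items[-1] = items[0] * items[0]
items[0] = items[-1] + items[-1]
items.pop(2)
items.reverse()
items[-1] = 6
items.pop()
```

[81, 1]

items[-1] = items[0]*items[0] = 9*9 = 81 → [9, 1, 9, 81]
items[0] = items[-1]+items[-1] = 81+81 = 162 → [162, 1, 9, 81]
pop(2) removes 9 → [162, 1, 81]
reverse → [81, 1, 162]
items[-1] = 6 → [81, 1, 6]
pop() removes 6 → [81, 1]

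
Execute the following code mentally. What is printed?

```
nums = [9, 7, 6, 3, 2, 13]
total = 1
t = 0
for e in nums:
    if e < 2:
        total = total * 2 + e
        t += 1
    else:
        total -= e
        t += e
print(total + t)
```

e=9: not <2, total = 1-9 = -8; t=9
e=7: not <2, total = (-8)-7 = -15; t=16
e=6: not <2, total = (-15)-6 = -21; t=22
e=3: not <2, total = (-21)-3 = -24; t=25
e=2: not <2, total = (-24)-2 = -26; t=27
e=13: not <2, total = (-26)-13 = -39; t=40
total+t = (-39)+40 = 1

1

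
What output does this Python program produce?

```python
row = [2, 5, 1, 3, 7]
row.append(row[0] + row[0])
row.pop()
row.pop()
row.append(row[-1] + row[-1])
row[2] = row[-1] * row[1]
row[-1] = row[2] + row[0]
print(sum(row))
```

72

append row[0]+row[0] = 2+2 = 4 → [2, 5, 1, 3, 7, 4]
pop() removes 4 → [2, 5, 1, 3, 7]
pop() removes 7 → [2, 5, 1, 3]
append row[-1]+row[-1] = 3+3 = 6 → [2, 5, 1, 3, 6]
row[2] = row[-1]*row[1] = 6*5 = 30 → [2, 5, 30, 3, 6]
row[-1] = row[2]+row[0] = 30+2 = 32 → [2, 5, 30, 3, 32]
sum = 72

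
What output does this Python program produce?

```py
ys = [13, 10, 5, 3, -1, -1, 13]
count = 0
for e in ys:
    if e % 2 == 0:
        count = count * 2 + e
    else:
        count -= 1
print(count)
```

e=13: not even, count = 0-1 = -1
e=10: even, count = (-1)*2+10 = 8
e=5: not even, count = 8-1 = 7
e=3: not even, count = 7-1 = 6
e=-1: not even, count = 6-1 = 5
e=-1: not even, count = 5-1 = 4
e=13: not even, count = 4-1 = 3

3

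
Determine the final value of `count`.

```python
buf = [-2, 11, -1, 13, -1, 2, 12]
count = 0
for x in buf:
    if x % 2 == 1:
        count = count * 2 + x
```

x=-2: not odd
x=11: odd, count = 0*2+11 = 11
x=-1: odd, count = 11*2+(-1) = 21
x=13: odd, count = 21*2+13 = 55
x=-1: odd, count = 55*2+(-1) = 109
x=2: not odd
x=12: not odd

109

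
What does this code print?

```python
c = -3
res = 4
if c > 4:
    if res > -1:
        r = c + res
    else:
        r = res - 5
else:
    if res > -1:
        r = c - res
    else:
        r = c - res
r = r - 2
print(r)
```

c=-3, res=4
c > 4 is False; res > -1 is True
→ r = c - res = -7
r = (-7)-2 = -9

-9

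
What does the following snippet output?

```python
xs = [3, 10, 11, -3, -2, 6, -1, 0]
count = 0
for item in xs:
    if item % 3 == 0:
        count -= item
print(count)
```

item=3: %3==0, count = 0-3 = -3
item=10: not %3==0
item=11: not %3==0
item=-3: %3==0, count = (-3)-(-3) = 0
item=-2: not %3==0
item=6: %3==0, count = 0-6 = -6
item=-1: not %3==0
item=0: %3==0, count = (-6)-0 = -6

-6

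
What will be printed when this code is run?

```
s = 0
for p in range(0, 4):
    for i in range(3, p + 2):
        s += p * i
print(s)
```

27

p=2,i=3: s = 0+6 = 6
p=3,i=3: s = 6+9 = 15
p=3,i=4: s = 15+12 = 27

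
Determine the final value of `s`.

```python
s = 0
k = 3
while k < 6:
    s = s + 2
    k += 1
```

k=3: s = 0+2 = 2
k=4: s = 2+2 = 4
k=5: s = 4+2 = 6

6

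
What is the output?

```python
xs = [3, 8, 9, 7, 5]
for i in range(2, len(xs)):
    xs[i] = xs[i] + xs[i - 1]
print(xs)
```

[3, 8, 17, 24, 29]

i=2: xs[2] = 9+8 = 17 → [3, 8, 17, 7, 5]
i=3: xs[3] = 7+17 = 24 → [3, 8, 17, 24, 5]
i=4: xs[4] = 5+24 = 29 → [3, 8, 17, 24, 29]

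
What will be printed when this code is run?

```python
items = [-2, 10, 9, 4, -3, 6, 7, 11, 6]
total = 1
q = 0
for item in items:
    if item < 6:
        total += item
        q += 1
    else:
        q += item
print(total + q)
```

item=-2: <6, total = 1+(-2) = -1; q=1
item=10: not <6; q=11
item=9: not <6; q=20
item=4: <6, total = (-1)+4 = 3; q=21
item=-3: <6, total = 3+(-3) = 0; q=22
item=6: not <6; q=28
item=7: not <6; q=35
item=11: not <6; q=46
item=6: not <6; q=52
total+q = 0+52 = 52

52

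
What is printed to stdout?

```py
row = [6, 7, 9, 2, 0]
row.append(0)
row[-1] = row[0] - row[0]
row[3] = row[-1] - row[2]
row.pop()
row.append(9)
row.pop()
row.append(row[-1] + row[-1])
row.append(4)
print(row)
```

[6, 7, 9, -9, 0, 0, 4]

append 0 → [6, 7, 9, 2, 0, 0]
row[-1] = row[0]-row[0] = 6-6 = 0 → [6, 7, 9, 2, 0, 0]
row[3] = row[-1]-row[2] = 0-9 = -9 → [6, 7, 9, -9, 0, 0]
pop() removes 0 → [6, 7, 9, -9, 0]
append 9 → [6, 7, 9, -9, 0, 9]
pop() removes 9 → [6, 7, 9, -9, 0]
append row[-1]+row[-1] = 0+0 = 0 → [6, 7, 9, -9, 0, 0]
append 4 → [6, 7, 9, -9, 0, 0, 4]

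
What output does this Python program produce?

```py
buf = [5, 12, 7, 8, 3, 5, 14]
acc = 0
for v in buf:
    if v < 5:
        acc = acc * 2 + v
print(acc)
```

3

v=5: not <5
v=12: not <5
v=7: not <5
v=8: not <5
v=3: <5, acc = 0*2+3 = 3
v=5: not <5
v=14: not <5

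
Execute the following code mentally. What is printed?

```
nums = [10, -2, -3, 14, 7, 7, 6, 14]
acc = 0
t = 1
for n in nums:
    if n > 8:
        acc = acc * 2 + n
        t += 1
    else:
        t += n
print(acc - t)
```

n=10: >8, acc = 0*2+10 = 10; t=2
n=-2: not >8; t=0
n=-3: not >8; t=-3
n=14: >8, acc = 10*2+14 = 34; t=-2
n=7: not >8; t=5
n=7: not >8; t=12
n=6: not >8; t=18
n=14: >8, acc = 34*2+14 = 82; t=19
acc-t = 82-19 = 63

63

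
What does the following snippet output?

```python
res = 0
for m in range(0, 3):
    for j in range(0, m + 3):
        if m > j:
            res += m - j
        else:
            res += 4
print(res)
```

40

m=0,j=0: not 0>0, res = 0+4 = 4
m=0,j=1: not 0>1, res = 4+4 = 8
m=0,j=2: not 0>2, res = 8+4 = 12
m=1,j=0: 1>0, res = 12+1 = 13
m=1,j=1: not 1>1, res = 13+4 = 17
m=1,j=2: not 1>2, res = 17+4 = 21
m=1,j=3: not 1>3, res = 21+4 = 25
m=2,j=0: 2>0, res = 25+2 = 27
m=2,j=1: 2>1, res = 27+1 = 28
m=2,j=2: not 2>2, res = 28+4 = 32
m=2,j=3: not 2>3, res = 32+4 = 36
m=2,j=4: not 2>4, res = 36+4 = 40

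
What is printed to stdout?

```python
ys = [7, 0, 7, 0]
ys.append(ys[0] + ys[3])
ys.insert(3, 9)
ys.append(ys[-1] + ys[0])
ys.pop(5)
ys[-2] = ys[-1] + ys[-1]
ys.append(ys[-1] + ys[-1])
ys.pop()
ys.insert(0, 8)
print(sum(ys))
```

append ys[0]+ys[3] = 7+0 = 7 → [7, 0, 7, 0, 7]
insert 9 at 3 → [7, 0, 7, 9, 0, 7]
append ys[-1]+ys[0] = 7+7 = 14 → [7, 0, 7, 9, 0, 7, 14]
pop(5) removes 7 → [7, 0, 7, 9, 0, 14]
ys[-2] = ys[-1]+ys[-1] = 14+14 = 28 → [7, 0, 7, 9, 28, 14]
append ys[-1]+ys[-1] = 14+14 = 28 → [7, 0, 7, 9, 28, 14, 28]
pop() removes 28 → [7, 0, 7, 9, 28, 14]
insert 8 at 0 → [8, 7, 0, 7, 9, 28, 14]
sum = 73

73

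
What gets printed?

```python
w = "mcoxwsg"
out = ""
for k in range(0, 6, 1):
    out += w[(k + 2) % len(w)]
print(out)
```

oxwsgm

k=0: add w[2]='o' → 'o'
k=1: add w[3]='x' → 'ox'
k=2: add w[4]='w' → 'oxw'
k=3: add w[5]='s' → 'oxws'
k=4: add w[6]='g' → 'oxwsg'
k=5: add w[0]='m' → 'oxwsgm'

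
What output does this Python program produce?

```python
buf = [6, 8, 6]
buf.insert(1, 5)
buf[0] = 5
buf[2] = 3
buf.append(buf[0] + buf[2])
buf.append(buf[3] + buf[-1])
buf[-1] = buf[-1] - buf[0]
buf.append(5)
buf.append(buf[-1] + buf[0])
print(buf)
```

insert 5 at 1 → [6, 5, 8, 6]
buf[0] = 5 → [5, 5, 8, 6]
buf[2] = 3 → [5, 5, 3, 6]
append buf[0]+buf[2] = 5+3 = 8 → [5, 5, 3, 6, 8]
append buf[3]+buf[-1] = 6+8 = 14 → [5, 5, 3, 6, 8, 14]
buf[-1] = buf[-1]-buf[0] = 14-5 = 9 → [5, 5, 3, 6, 8, 9]
append 5 → [5, 5, 3, 6, 8, 9, 5]
append buf[-1]+buf[0] = 5+5 = 10 → [5, 5, 3, 6, 8, 9, 5, 10]

[5, 5, 3, 6, 8, 9, 5, 10]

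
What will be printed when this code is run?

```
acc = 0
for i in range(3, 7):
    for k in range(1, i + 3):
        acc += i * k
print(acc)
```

485

i=3,k=1: acc = 0+3 = 3
i=3,k=2: acc = 3+6 = 9
i=3,k=3: acc = 9+9 = 18
i=3,k=4: acc = 18+12 = 30
i=3,k=5: acc = 30+15 = 45
i=4,k=1: acc = 45+4 = 49
i=4,k=2: acc = 49+8 = 57
i=4,k=3: acc = 57+12 = 69
i=4,k=4: acc = 69+16 = 85
i=4,k=5: acc = 85+20 = 105
i=4,k=6: acc = 105+24 = 129
i=5,k=1: acc = 129+5 = 134
i=5,k=2: acc = 134+10 = 144
i=5,k=3: acc = 144+15 = 159
i=5,k=4: acc = 159+20 = 179
i=5,k=5: acc = 179+25 = 204
i=5,k=6: acc = 204+30 = 234
i=5,k=7: acc = 234+35 = 269
i=6,k=1: acc = 269+6 = 275
i=6,k=2: acc = 275+12 = 287
i=6,k=3: acc = 287+18 = 305
i=6,k=4: acc = 305+24 = 329
i=6,k=5: acc = 329+30 = 359
i=6,k=6: acc = 359+36 = 395
i=6,k=7: acc = 395+42 = 437
i=6,k=8: acc = 437+48 = 485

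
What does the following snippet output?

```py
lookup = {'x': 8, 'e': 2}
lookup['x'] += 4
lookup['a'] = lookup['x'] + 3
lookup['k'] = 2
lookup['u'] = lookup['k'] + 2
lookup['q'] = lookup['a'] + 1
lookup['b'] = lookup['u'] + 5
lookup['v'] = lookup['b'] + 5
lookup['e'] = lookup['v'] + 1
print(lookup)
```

{'x': 12, 'e': 15, 'a': 15, 'k': 2, 'u': 4, 'q': 16, 'b': 9, 'v': 14}

lookup['x'] = 8+4 = 12 → {'x': 12, 'e': 2}
lookup['a'] = lookup['x']+3 = 15 → {'x': 12, 'e': 2, 'a': 15}
lookup['k'] = 2 → {'x': 12, 'e': 2, 'a': 15, 'k': 2}
lookup['u'] = lookup['k']+2 = 4 → {'x': 12, 'e': 2, 'a': 15, 'k': 2, 'u': 4}
lookup['q'] = lookup['a']+1 = 16 → {'x': 12, 'e': 2, 'a': 15, 'k': 2, 'u': 4, 'q': 16}
lookup['b'] = lookup['u']+5 = 9 → {'x': 12, 'e': 2, 'a': 15, 'k': 2, 'u': 4, 'q': 16, 'b': 9}
lookup['v'] = lookup['b']+5 = 14 → {'x': 12, 'e': 2, 'a': 15, 'k': 2, 'u': 4, 'q': 16, 'b': 9, 'v': 14}
lookup['e'] = lookup['v']+1 = 15 → {'x': 12, 'e': 15, 'a': 15, 'k': 2, 'u': 4, 'q': 16, 'b': 9, 'v': 14}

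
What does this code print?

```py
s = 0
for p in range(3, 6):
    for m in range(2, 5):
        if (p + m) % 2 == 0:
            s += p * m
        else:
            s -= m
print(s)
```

p=3,m=2: odd sum, s = 0-2 = -2
p=3,m=3: even sum, s = (-2)+9 = 7
p=3,m=4: odd sum, s = 7-4 = 3
p=4,m=2: even sum, s = 3+8 = 11
p=4,m=3: odd sum, s = 11-3 = 8
p=4,m=4: even sum, s = 8+16 = 24
p=5,m=2: odd sum, s = 24-2 = 22
p=5,m=3: even sum, s = 22+15 = 37
p=5,m=4: odd sum, s = 37-4 = 33

33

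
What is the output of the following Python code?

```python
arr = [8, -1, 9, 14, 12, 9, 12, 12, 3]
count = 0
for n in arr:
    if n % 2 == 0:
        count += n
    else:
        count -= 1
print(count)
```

n=8: even, count = 0+8 = 8
n=-1: not even, count = 8-1 = 7
n=9: not even, count = 7-1 = 6
n=14: even, count = 6+14 = 20
n=12: even, count = 20+12 = 32
n=9: not even, count = 32-1 = 31
n=12: even, count = 31+12 = 43
n=12: even, count = 43+12 = 55
n=3: not even, count = 55-1 = 54

54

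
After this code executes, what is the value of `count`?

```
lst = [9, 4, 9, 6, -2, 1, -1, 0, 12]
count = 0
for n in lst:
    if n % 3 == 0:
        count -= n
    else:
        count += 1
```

n=9: %3==0, count = 0-9 = -9
n=4: not %3==0, count = (-9)+1 = -8
n=9: %3==0, count = (-8)-9 = -17
n=6: %3==0, count = (-17)-6 = -23
n=-2: not %3==0, count = (-23)+1 = -22
n=1: not %3==0, count = (-22)+1 = -21
n=-1: not %3==0, count = (-21)+1 = -20
n=0: %3==0, count = (-20)-0 = -20
n=12: %3==0, count = (-20)-12 = -32

-32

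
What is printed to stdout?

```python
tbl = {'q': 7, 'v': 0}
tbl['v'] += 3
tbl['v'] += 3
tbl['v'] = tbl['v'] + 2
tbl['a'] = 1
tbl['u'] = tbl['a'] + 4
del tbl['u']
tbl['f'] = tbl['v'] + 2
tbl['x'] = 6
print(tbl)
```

tbl['v'] = 0+3 = 3 → {'q': 7, 'v': 3}
tbl['v'] = 3+3 = 6 → {'q': 7, 'v': 6}
tbl['v'] = tbl['v']+2 = 8 → {'q': 7, 'v': 8}
tbl['a'] = 1 → {'q': 7, 'v': 8, 'a': 1}
tbl['u'] = tbl['a']+4 = 5 → {'q': 7, 'v': 8, 'a': 1, 'u': 5}
del 'u' → {'q': 7, 'v': 8, 'a': 1}
tbl['f'] = tbl['v']+2 = 10 → {'q': 7, 'v': 8, 'a': 1, 'f': 10}
tbl['x'] = 6 → {'q': 7, 'v': 8, 'a': 1, 'f': 10, 'x': 6}

{'q': 7, 'v': 8, 'a': 1, 'f': 10, 'x': 6}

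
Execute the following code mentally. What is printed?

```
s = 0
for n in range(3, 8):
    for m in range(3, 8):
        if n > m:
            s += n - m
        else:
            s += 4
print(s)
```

n=3,m=3: not 3>3, s = 0+4 = 4
n=3,m=4: not 3>4, s = 4+4 = 8
n=3,m=5: not 3>5, s = 8+4 = 12
n=3,m=6: not 3>6, s = 12+4 = 16
n=3,m=7: not 3>7, s = 16+4 = 20
n=4,m=3: 4>3, s = 20+1 = 21
n=4,m=4: not 4>4, s = 21+4 = 25
n=4,m=5: not 4>5, s = 25+4 = 29
n=4,m=6: not 4>6, s = 29+4 = 33
n=4,m=7: not 4>7, s = 33+4 = 37
n=5,m=3: 5>3, s = 37+2 = 39
n=5,m=4: 5>4, s = 39+1 = 40
n=5,m=5: not 5>5, s = 40+4 = 44
n=5,m=6: not 5>6, s = 44+4 = 48
n=5,m=7: not 5>7, s = 48+4 = 52
n=6,m=3: 6>3, s = 52+3 = 55
n=6,m=4: 6>4, s = 55+2 = 57
n=6,m=5: 6>5, s = 57+1 = 58
n=6,m=6: not 6>6, s = 58+4 = 62
n=6,m=7: not 6>7, s = 62+4 = 66
n=7,m=3: 7>3, s = 66+4 = 70
n=7,m=4: 7>4, s = 70+3 = 73
n=7,m=5: 7>5, s = 73+2 = 75
n=7,m=6: 7>6, s = 75+1 = 76
n=7,m=7: not 7>7, s = 76+4 = 80

80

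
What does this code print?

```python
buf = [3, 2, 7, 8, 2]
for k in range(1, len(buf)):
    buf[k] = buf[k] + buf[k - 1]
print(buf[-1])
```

k=1: buf[1] = 2+3 = 5 → [3, 5, 7, 8, 2]
k=2: buf[2] = 7+5 = 12 → [3, 5, 12, 8, 2]
k=3: buf[3] = 8+12 = 20 → [3, 5, 12, 20, 2]
k=4: buf[4] = 2+20 = 22 → [3, 5, 12, 20, 22]

22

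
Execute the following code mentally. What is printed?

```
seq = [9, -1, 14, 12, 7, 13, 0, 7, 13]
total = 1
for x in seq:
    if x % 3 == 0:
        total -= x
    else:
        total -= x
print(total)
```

-73

x=9: %3==0, total = 1-9 = -8
x=-1: not %3==0, total = (-8)-(-1) = -7
x=14: not %3==0, total = (-7)-14 = -21
x=12: %3==0, total = (-21)-12 = -33
x=7: not %3==0, total = (-33)-7 = -40
x=13: not %3==0, total = (-40)-13 = -53
x=0: %3==0, total = (-53)-0 = -53
x=7: not %3==0, total = (-53)-7 = -60
x=13: not %3==0, total = (-60)-13 = -73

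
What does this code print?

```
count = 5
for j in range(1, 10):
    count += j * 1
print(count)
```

50

j=1: count = 5+1*1 = 6
j=2: count = 6+2*1 = 8
j=3: count = 8+3*1 = 11
j=4: count = 11+4*1 = 15
j=5: count = 15+5*1 = 20
j=6: count = 20+6*1 = 26
j=7: count = 26+7*1 = 33
j=8: count = 33+8*1 = 41
j=9: count = 41+9*1 = 50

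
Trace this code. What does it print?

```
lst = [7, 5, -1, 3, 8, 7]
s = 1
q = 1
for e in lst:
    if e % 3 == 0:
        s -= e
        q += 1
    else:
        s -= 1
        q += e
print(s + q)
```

21

e=7: not %3==0, s = 1-1 = 0; q=8
e=5: not %3==0, s = 0-1 = -1; q=13
e=-1: not %3==0, s = (-1)-1 = -2; q=12
e=3: %3==0, s = (-2)-3 = -5; q=13
e=8: not %3==0, s = (-5)-1 = -6; q=21
e=7: not %3==0, s = (-6)-1 = -7; q=28
s+q = (-7)+28 = 21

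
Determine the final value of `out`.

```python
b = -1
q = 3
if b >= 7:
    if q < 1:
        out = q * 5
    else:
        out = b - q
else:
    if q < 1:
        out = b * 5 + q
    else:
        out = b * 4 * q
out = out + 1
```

-11

b=-1, q=3
b >= 7 is False; q < 1 is False
→ out = b * 4 * q = -12
out = (-12)+1 = -11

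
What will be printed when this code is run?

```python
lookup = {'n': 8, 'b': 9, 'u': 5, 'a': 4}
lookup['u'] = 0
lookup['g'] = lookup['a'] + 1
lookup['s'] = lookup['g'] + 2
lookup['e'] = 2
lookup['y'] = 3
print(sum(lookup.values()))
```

38

lookup['u'] = 0 → {'n': 8, 'b': 9, 'u': 0, 'a': 4}
lookup['g'] = lookup['a']+1 = 5 → {'n': 8, 'b': 9, 'u': 0, 'a': 4, 'g': 5}
lookup['s'] = lookup['g']+2 = 7 → {'n': 8, 'b': 9, 'u': 0, 'a': 4, 'g': 5, 's': 7}
lookup['e'] = 2 → {'n': 8, 'b': 9, 'u': 0, 'a': 4, 'g': 5, 's': 7, 'e': 2}
lookup['y'] = 3 → {'n': 8, 'b': 9, 'u': 0, 'a': 4, 'g': 5, 's': 7, 'e': 2, 'y': 3}
sum of values = 38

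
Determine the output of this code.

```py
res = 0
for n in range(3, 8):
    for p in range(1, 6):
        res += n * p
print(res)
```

n=3,p=1: res = 0+3 = 3
n=3,p=2: res = 3+6 = 9
n=3,p=3: res = 9+9 = 18
n=3,p=4: res = 18+12 = 30
n=3,p=5: res = 30+15 = 45
n=4,p=1: res = 45+4 = 49
n=4,p=2: res = 49+8 = 57
n=4,p=3: res = 57+12 = 69
n=4,p=4: res = 69+16 = 85
n=4,p=5: res = 85+20 = 105
n=5,p=1: res = 105+5 = 110
n=5,p=2: res = 110+10 = 120
n=5,p=3: res = 120+15 = 135
n=5,p=4: res = 135+20 = 155
n=5,p=5: res = 155+25 = 180
n=6,p=1: res = 180+6 = 186
n=6,p=2: res = 186+12 = 198
n=6,p=3: res = 198+18 = 216
n=6,p=4: res = 216+24 = 240
n=6,p=5: res = 240+30 = 270
n=7,p=1: res = 270+7 = 277
n=7,p=2: res = 277+14 = 291
n=7,p=3: res = 291+21 = 312
n=7,p=4: res = 312+28 = 340
n=7,p=5: res = 340+35 = 375

375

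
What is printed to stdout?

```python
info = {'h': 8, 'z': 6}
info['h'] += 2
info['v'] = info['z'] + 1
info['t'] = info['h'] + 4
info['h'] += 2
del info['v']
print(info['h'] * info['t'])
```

168

info['h'] = 8+2 = 10 → {'h': 10, 'z': 6}
info['v'] = info['z']+1 = 7 → {'h': 10, 'z': 6, 'v': 7}
info['t'] = info['h']+4 = 14 → {'h': 10, 'z': 6, 'v': 7, 't': 14}
info['h'] = 10+2 = 12 → {'h': 12, 'z': 6, 'v': 7, 't': 14}
del 'v' → {'h': 12, 'z': 6, 't': 14}
info['h']*info['t'] = 12*14 = 168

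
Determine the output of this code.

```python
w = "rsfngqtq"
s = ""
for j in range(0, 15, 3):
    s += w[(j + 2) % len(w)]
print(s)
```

j=0: add w[2]='f' → 'f'
j=3: add w[5]='q' → 'fq'
j=6: add w[0]='r' → 'fqr'
j=9: add w[3]='n' → 'fqrn'
j=12: add w[6]='t' → 'fqrnt'

fqrnt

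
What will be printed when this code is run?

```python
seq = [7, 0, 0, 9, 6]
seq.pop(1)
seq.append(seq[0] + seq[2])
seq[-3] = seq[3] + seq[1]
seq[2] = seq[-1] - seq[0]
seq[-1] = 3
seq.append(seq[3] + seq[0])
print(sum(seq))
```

38

pop(1) removes 0 → [7, 0, 9, 6]
append seq[0]+seq[2] = 7+9 = 16 → [7, 0, 9, 6, 16]
seq[-3] = seq[3]+seq[1] = 6+0 = 6 → [7, 0, 6, 6, 16]
seq[2] = seq[-1]-seq[0] = 16-7 = 9 → [7, 0, 9, 6, 16]
seq[-1] = 3 → [7, 0, 9, 6, 3]
append seq[3]+seq[0] = 6+7 = 13 → [7, 0, 9, 6, 3, 13]
sum = 38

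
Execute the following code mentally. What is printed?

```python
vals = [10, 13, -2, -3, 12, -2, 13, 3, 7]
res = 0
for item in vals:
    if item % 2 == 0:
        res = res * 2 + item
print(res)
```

item=10: even, res = 0*2+10 = 10
item=13: not even
item=-2: even, res = 10*2+(-2) = 18
item=-3: not even
item=12: even, res = 18*2+12 = 48
item=-2: even, res = 48*2+(-2) = 94
item=13: not even
item=3: not even
item=7: not even

94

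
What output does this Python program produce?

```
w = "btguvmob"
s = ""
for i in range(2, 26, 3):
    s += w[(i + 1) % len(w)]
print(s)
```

uotvbgmb

i=2: add w[3]='u' → 'u'
i=5: add w[6]='o' → 'uo'
i=8: add w[1]='t' → 'uot'
i=11: add w[4]='v' → 'uotv'
i=14: add w[7]='b' → 'uotvb'
i=17: add w[2]='g' → 'uotvbg'
i=20: add w[5]='m' → 'uotvbgm'
i=23: add w[0]='b' → 'uotvbgmb'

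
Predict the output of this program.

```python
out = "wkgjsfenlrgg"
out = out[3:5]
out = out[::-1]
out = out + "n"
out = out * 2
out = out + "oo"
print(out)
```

slice [3:5] → 'js'
reverse → 'sj'
+ 'n' → 'sjn'
repeat ×2 → 'sjnsjn'
+ 'oo' → 'sjnsjnoo'

sjnsjnoo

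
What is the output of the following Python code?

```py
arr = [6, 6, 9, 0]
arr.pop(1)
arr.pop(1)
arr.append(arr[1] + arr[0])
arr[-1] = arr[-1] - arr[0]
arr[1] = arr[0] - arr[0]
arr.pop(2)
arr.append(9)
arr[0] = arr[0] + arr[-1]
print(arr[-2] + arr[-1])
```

pop(1) removes 6 → [6, 9, 0]
pop(1) removes 9 → [6, 0]
append arr[1]+arr[0] = 0+6 = 6 → [6, 0, 6]
arr[-1] = arr[-1]-arr[0] = 6-6 = 0 → [6, 0, 0]
arr[1] = arr[0]-arr[0] = 6-6 = 0 → [6, 0, 0]
pop(2) removes 0 → [6, 0]
append 9 → [6, 0, 9]
arr[0] = arr[0]+arr[-1] = 6+9 = 15 → [15, 0, 9]
arr[-2]+arr[-1] = 0+9 = 9

9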